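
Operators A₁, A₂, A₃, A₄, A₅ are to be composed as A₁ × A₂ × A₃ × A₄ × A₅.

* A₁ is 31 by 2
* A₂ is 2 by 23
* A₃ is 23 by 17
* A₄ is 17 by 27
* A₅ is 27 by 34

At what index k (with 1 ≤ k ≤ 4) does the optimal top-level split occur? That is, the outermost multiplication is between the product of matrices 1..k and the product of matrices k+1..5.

1

Adjacent pairs: A₁A₂ = 31·2·23 = 1426; A₂A₃ = 2·23·17 = 782; A₃A₄ = 23·17·27 = 10557; A₄A₅ = 17·27·34 = 15606.
Length 3: A₁..A₃: k=1: 0+782+31·2·17=1836; k=2: 1426+0+31·23·17=13547 → min 1836 | A₂..A₄: k=2: 0+10557+2·23·27=11799; k=3: 782+0+2·17·27=1700 → min 1700 | A₃..A₅: k=3: 0+15606+23·17·34=28900; k=4: 10557+0+23·27·34=31671 → min 28900.
Length 4: A₁..A₄: k=1: 0+1700+31·2·27=3374; k=2: 1426+10557+31·23·27=31234; k=3: 1836+0+31·17·27=16065 → min 3374 | A₂..A₅: k=2: 0+28900+2·23·34=30464; k=3: 782+15606+2·17·34=17544; k=4: 1700+0+2·27·34=3536 → min 3536.
Top-level splits: k=1: (A₁..A₁)·(A₂..A₅) → 0+3536+31·2·34 = 5644; k=2: (A₁..A₂)·(A₃..A₅) → 1426+28900+31·23·34 = 54568; k=3: (A₁..A₃)·(A₄..A₅) → 1836+15606+31·17·34 = 35360; k=4: (A₁..A₄)·(A₅..A₅) → 3374+0+31·27·34 = 31832.
Best split is after A₁, i.e. k = 1.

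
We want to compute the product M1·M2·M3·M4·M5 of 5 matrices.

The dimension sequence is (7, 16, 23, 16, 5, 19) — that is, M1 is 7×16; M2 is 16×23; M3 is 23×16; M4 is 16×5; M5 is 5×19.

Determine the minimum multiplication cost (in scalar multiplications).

Adjacent pairs: M1M2 = 7·16·23 = 2576; M2M3 = 16·23·16 = 5888; M3M4 = 23·16·5 = 1840; M4M5 = 16·5·19 = 1520.
Length 3: M1..M3: k=1: 0+5888+7·16·16=7680; k=2: 2576+0+7·23·16=5152 → min 5152 | M2..M4: k=2: 0+1840+16·23·5=3680; k=3: 5888+0+16·16·5=7168 → min 3680 | M3..M5: k=3: 0+1520+23·16·19=8512; k=4: 1840+0+23·5·19=4025 → min 4025.
Length 4: M1..M4: k=1: 0+3680+7·16·5=4240; k=2: 2576+1840+7·23·5=5221; k=3: 5152+0+7·16·5=5712 → min 4240 | M2..M5: k=2: 0+4025+16·23·19=11017; k=3: 5888+1520+16·16·19=12272; k=4: 3680+0+16·5·19=5200 → min 5200.
Length 5: M1..M5: k=1: 0+5200+7·16·19=7328; k=2: 2576+4025+7·23·19=9660; k=3: 5152+1520+7·16·19=8800; k=4: 4240+0+7·5·19=4905 → min 4905.
Optimal order: ((M1·(M2·(M3·M4)))·M5) with cost 4905.

4905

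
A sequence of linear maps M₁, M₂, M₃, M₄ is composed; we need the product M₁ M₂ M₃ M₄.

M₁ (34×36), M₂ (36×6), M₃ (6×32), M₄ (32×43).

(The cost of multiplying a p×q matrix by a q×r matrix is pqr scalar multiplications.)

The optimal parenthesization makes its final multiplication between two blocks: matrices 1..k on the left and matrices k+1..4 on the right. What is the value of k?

2

Adjacent pairs: M₁M₂ = 34·36·6 = 7344; M₂M₃ = 36·6·32 = 6912; M₃M₄ = 6·32·43 = 8256.
Length 3: M₁..M₃: k=1: 0+6912+34·36·32=46080; k=2: 7344+0+34·6·32=13872 → min 13872 | M₂..M₄: k=2: 0+8256+36·6·43=17544; k=3: 6912+0+36·32·43=56448 → min 17544.
Top-level splits: k=1: (M₁..M₁)·(M₂..M₄) → 0+17544+34·36·43 = 70176; k=2: (M₁..M₂)·(M₃..M₄) → 7344+8256+34·6·43 = 24372; k=3: (M₁..M₃)·(M₄..M₄) → 13872+0+34·32·43 = 60656.
Best split is after M₂, i.e. k = 2.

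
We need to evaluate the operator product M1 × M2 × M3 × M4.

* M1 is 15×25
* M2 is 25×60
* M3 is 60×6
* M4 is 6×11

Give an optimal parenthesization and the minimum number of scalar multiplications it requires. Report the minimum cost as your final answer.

Adjacent pairs: M1M2 = 15·25·60 = 22500; M2M3 = 25·60·6 = 9000; M3M4 = 60·6·11 = 3960.
Length 3: M1..M3: k=1: 0+9000+15·25·6=11250; k=2: 22500+0+15·60·6=27900 → min 11250 | M2..M4: k=2: 0+3960+25·60·11=20460; k=3: 9000+0+25·6·11=10650 → min 10650.
Length 4: M1..M4: k=1: 0+10650+15·25·11=14775; k=2: 22500+3960+15·60·11=36360; k=3: 11250+0+15·6·11=12240 → min 12240.
Optimal parenthesization: ((M1 × (M2 × M3)) × M4) with cost 12240.

12240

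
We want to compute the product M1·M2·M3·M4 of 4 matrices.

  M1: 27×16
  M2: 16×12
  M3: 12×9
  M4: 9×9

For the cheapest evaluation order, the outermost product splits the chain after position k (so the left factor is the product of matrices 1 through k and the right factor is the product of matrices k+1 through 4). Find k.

Adjacent pairs: M1M2 = 27·16·12 = 5184; M2M3 = 16·12·9 = 1728; M3M4 = 12·9·9 = 972.
Length 3: M1..M3: k=1: 0+1728+27·16·9=5616; k=2: 5184+0+27·12·9=8100 → min 5616 | M2..M4: k=2: 0+972+16·12·9=2700; k=3: 1728+0+16·9·9=3024 → min 2700.
Top-level splits: k=1: (M1..M1)·(M2..M4) → 0+2700+27·16·9 = 6588; k=2: (M1..M2)·(M3..M4) → 5184+972+27·12·9 = 9072; k=3: (M1..M3)·(M4..M4) → 5616+0+27·9·9 = 7803.
Best split is after M1, i.e. k = 1.

1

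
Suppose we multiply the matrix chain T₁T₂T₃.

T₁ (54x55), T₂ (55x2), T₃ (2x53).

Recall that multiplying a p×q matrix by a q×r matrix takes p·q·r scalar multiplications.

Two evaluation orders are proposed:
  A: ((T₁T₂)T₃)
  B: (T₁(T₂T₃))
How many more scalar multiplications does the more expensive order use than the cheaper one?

Order A = ((T₁T₂)T₃): (T₁T₂): 54×55 by 55×2 → 54×2, cost 54·55·2 = 5940; ((T₁T₂)T₃): 54×2 by 2×53 → 54×53, cost 54·2·53 = 5724; cumulative 11664. Total 11664.
Order B = (T₁(T₂T₃)): (T₂T₃): 55×2 by 2×53 → 55×53, cost 55·2·53 = 5830; (T₁(T₂T₃)): 54×55 by 55×53 → 54×53, cost 54·55·53 = 157410; cumulative 163240. Total 163240.
Difference: |11664 − 163240| = 151576.

151576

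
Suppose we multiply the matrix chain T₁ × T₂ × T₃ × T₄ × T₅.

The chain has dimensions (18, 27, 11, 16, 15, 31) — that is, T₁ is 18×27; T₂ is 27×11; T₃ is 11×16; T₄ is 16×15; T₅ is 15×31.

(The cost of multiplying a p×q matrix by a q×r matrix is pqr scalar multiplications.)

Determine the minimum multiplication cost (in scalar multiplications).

Adjacent pairs: T₁T₂ = 18·27·11 = 5346; T₂T₃ = 27·11·16 = 4752; T₃T₄ = 11·16·15 = 2640; T₄T₅ = 16·15·31 = 7440.
Length 3: T₁..T₃: k=1: 0+4752+18·27·16=12528; k=2: 5346+0+18·11·16=8514 → min 8514 | T₂..T₄: k=2: 0+2640+27·11·15=7095; k=3: 4752+0+27·16·15=11232 → min 7095 | T₃..T₅: k=3: 0+7440+11·16·31=12896; k=4: 2640+0+11·15·31=7755 → min 7755.
Length 4: T₁..T₄: k=1: 0+7095+18·27·15=14385; k=2: 5346+2640+18·11·15=10956; k=3: 8514+0+18·16·15=12834 → min 10956 | T₂..T₅: k=2: 0+7755+27·11·31=16962; k=3: 4752+7440+27·16·31=25584; k=4: 7095+0+27·15·31=19650 → min 16962.
Length 5: T₁..T₅: k=1: 0+16962+18·27·31=32028; k=2: 5346+7755+18·11·31=19239; k=3: 8514+7440+18·16·31=24882; k=4: 10956+0+18·15·31=19326 → min 19239.
Optimal order: ((T₁ × T₂) × ((T₃ × T₄) × T₅)) with cost 19239.

19239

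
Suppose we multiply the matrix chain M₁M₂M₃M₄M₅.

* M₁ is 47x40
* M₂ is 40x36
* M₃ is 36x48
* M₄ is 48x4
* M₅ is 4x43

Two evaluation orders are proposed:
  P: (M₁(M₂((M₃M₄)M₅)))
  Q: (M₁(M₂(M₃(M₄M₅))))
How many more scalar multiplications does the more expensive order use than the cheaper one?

69456

Order P = (M₁(M₂((M₃M₄)M₅))): (M₃M₄): 36×48 by 48×4 → 36×4, cost 36·48·4 = 6912; ((M₃M₄)M₅): 36×4 by 4×43 → 36×43, cost 36·4·43 = 6192; cumulative 13104; (M₂((M₃M₄)M₅)): 40×36 by 36×43 → 40×43, cost 40·36·43 = 61920; cumulative 75024; (M₁(M₂((M₃M₄)M₅))): 47×40 by 40×43 → 47×43, cost 47·40·43 = 80840; cumulative 155864. Total 155864.
Order Q = (M₁(M₂(M₃(M₄M₅)))): (M₄M₅): 48×4 by 4×43 → 48×43, cost 48·4·43 = 8256; (M₃(M₄M₅)): 36×48 by 48×43 → 36×43, cost 36·48·43 = 74304; cumulative 82560; (M₂(M₃(M₄M₅))): 40×36 by 36×43 → 40×43, cost 40·36·43 = 61920; cumulative 144480; (M₁(M₂(M₃(M₄M₅)))): 47×40 by 40×43 → 47×43, cost 47·40·43 = 80840; cumulative 225320. Total 225320.
Difference: |155864 − 225320| = 69456.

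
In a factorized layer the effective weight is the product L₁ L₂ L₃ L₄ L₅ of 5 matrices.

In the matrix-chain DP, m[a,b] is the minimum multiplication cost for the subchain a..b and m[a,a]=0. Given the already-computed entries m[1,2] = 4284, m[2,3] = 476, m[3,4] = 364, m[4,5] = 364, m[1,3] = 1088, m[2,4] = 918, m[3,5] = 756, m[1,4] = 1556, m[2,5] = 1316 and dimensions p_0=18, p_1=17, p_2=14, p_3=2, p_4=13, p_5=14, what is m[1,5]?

m[1,5] = min over k∈[1,4] of m[1,k]+m[k+1,5]+p_{0}·p_k·p_{5}.
k=1: 0 + 1316 + 18·17·14 = 5600; k=2: 4284 + 756 + 18·14·14 = 8568; k=3: 1088 + 364 + 18·2·14 = 1956; k=4: 1556 + 0 + 18·13·14 = 4832.
Minimum: 1956 at k=3.

1956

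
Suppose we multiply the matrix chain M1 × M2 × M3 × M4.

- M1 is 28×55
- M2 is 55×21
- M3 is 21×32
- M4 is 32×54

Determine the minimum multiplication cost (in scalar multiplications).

Adjacent pairs: M1M2 = 28·55·21 = 32340; M2M3 = 55·21·32 = 36960; M3M4 = 21·32·54 = 36288.
Length 3: M1..M3: k=1: 0+36960+28·55·32=86240; k=2: 32340+0+28·21·32=51156 → min 51156 | M2..M4: k=2: 0+36288+55·21·54=98658; k=3: 36960+0+55·32·54=132000 → min 98658.
Length 4: M1..M4: k=1: 0+98658+28·55·54=181818; k=2: 32340+36288+28·21·54=100380; k=3: 51156+0+28·32·54=99540 → min 99540.
Optimal order: (((M1 × M2) × M3) × M4) with cost 99540.

99540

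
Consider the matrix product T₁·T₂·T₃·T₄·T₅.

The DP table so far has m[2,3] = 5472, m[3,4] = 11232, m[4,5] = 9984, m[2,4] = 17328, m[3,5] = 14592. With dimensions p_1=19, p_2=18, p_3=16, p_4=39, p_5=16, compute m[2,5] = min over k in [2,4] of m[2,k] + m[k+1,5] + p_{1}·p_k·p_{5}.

m[2,5] = min over k∈[2,4] of m[2,k]+m[k+1,5]+p_{1}·p_k·p_{5}.
k=2: 0 + 14592 + 19·18·16 = 20064; k=3: 5472 + 9984 + 19·16·16 = 20320; k=4: 17328 + 0 + 19·39·16 = 29184.
Minimum: 20064 at k=2.

20064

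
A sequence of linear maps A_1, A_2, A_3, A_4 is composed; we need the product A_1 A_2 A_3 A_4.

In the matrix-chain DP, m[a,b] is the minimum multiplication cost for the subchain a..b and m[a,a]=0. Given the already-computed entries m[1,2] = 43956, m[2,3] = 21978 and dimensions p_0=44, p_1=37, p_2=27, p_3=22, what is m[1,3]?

m[1,3] = min over k∈[1,2] of m[1,k]+m[k+1,3]+p_{0}·p_k·p_{3}.
k=1: 0 + 21978 + 44·37·22 = 57794; k=2: 43956 + 0 + 44·27·22 = 70092.
Minimum: 57794 at k=1.

57794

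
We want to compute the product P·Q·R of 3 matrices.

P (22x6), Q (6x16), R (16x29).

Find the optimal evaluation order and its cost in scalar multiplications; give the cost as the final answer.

(P·(Q·R)): cost 6612.
((P·Q)·R): cost 12320.
Optimal: (P·(Q·R)) with cost 6612.

6612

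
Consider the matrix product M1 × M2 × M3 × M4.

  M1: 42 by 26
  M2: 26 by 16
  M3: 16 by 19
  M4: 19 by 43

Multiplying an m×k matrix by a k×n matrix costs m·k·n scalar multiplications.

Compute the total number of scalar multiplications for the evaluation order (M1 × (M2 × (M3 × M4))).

77916

(M3 × M4): 16×19 by 19×43 → 16×43, cost 16·19·43 = 13072
(M2 × (M3 × M4)): 26×16 by 16×43 → 26×43, cost 26·16·43 = 17888; cumulative 30960
(M1 × (M2 × (M3 × M4))): 42×26 by 26×43 → 42×43, cost 42·26·43 = 46956; cumulative 77916
Total: 77916 scalar multiplications.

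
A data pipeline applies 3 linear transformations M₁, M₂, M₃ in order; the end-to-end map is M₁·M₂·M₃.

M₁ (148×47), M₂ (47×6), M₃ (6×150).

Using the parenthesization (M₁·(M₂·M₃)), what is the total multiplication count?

(M₂·M₃): 47×6 by 6×150 → 47×150, cost 47·6·150 = 42300
(M₁·(M₂·M₃)): 148×47 by 47×150 → 148×150, cost 148·47·150 = 1043400; cumulative 1085700
Total: 1085700 scalar multiplications.

1085700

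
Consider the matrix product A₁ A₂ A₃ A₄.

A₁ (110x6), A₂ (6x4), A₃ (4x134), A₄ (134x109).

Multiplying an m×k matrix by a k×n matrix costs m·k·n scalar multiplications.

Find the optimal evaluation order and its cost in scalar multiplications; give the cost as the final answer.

Adjacent pairs: A₁A₂ = 110·6·4 = 2640; A₂A₃ = 6·4·134 = 3216; A₃A₄ = 4·134·109 = 58424.
Length 3: A₁..A₃: k=1: 0+3216+110·6·134=91656; k=2: 2640+0+110·4·134=61600 → min 61600 | A₂..A₄: k=2: 0+58424+6·4·109=61040; k=3: 3216+0+6·134·109=90852 → min 61040.
Length 4: A₁..A₄: k=1: 0+61040+110·6·109=132980; k=2: 2640+58424+110·4·109=109024; k=3: 61600+0+110·134·109=1668260 → min 109024.
Optimal parenthesization: ((A₁ A₂) (A₃ A₄)) with cost 109024.

109024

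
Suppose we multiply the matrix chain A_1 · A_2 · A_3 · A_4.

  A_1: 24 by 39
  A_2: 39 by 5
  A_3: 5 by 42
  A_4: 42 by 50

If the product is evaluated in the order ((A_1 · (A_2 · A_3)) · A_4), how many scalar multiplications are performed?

(A_2 · A_3): 39×5 by 5×42 → 39×42, cost 39·5·42 = 8190
(A_1 · (A_2 · A_3)): 24×39 by 39×42 → 24×42, cost 24·39·42 = 39312; cumulative 47502
((A_1 · (A_2 · A_3)) · A_4): 24×42 by 42×50 → 24×50, cost 24·42·50 = 50400; cumulative 97902
Total: 97902 scalar multiplications.

97902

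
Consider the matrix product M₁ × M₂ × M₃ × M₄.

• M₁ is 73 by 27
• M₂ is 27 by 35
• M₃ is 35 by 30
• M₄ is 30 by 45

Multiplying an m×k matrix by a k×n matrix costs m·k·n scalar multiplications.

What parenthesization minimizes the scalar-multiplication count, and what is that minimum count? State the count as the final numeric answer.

153495

Adjacent pairs: M₁M₂ = 73·27·35 = 68985; M₂M₃ = 27·35·30 = 28350; M₃M₄ = 35·30·45 = 47250.
Length 3: M₁..M₃: k=1: 0+28350+73·27·30=87480; k=2: 68985+0+73·35·30=145635 → min 87480 | M₂..M₄: k=2: 0+47250+27·35·45=89775; k=3: 28350+0+27·30·45=64800 → min 64800.
Length 4: M₁..M₄: k=1: 0+64800+73·27·45=153495; k=2: 68985+47250+73·35·45=231210; k=3: 87480+0+73·30·45=186030 → min 153495.
Optimal parenthesization: (M₁ × ((M₂ × M₃) × M₄)) with cost 153495.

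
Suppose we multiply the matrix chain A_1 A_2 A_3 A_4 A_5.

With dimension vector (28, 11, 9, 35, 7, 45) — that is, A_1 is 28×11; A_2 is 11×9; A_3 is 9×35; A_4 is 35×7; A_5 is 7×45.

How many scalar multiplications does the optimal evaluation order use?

13874

Adjacent pairs: A_1A_2 = 28·11·9 = 2772; A_2A_3 = 11·9·35 = 3465; A_3A_4 = 9·35·7 = 2205; A_4A_5 = 35·7·45 = 11025.
Length 3: A_1..A_3: k=1: 0+3465+28·11·35=14245; k=2: 2772+0+28·9·35=11592 → min 11592 | A_2..A_4: k=2: 0+2205+11·9·7=2898; k=3: 3465+0+11·35·7=6160 → min 2898 | A_3..A_5: k=3: 0+11025+9·35·45=25200; k=4: 2205+0+9·7·45=5040 → min 5040.
Length 4: A_1..A_4: k=1: 0+2898+28·11·7=5054; k=2: 2772+2205+28·9·7=6741; k=3: 11592+0+28·35·7=18452 → min 5054 | A_2..A_5: k=2: 0+5040+11·9·45=9495; k=3: 3465+11025+11·35·45=31815; k=4: 2898+0+11·7·45=6363 → min 6363.
Length 5: A_1..A_5: k=1: 0+6363+28·11·45=20223; k=2: 2772+5040+28·9·45=19152; k=3: 11592+11025+28·35·45=66717; k=4: 5054+0+28·7·45=13874 → min 13874.
Optimal order: ((A_1 (A_2 (A_3 A_4))) A_5) with cost 13874.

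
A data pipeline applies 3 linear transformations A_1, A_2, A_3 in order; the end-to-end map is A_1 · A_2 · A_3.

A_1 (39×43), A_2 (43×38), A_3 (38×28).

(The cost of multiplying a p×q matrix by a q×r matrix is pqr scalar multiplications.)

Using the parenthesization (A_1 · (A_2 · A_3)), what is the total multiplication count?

92708

(A_2 · A_3): 43×38 by 38×28 → 43×28, cost 43·38·28 = 45752
(A_1 · (A_2 · A_3)): 39×43 by 43×28 → 39×28, cost 39·43·28 = 46956; cumulative 92708
Total: 92708 scalar multiplications.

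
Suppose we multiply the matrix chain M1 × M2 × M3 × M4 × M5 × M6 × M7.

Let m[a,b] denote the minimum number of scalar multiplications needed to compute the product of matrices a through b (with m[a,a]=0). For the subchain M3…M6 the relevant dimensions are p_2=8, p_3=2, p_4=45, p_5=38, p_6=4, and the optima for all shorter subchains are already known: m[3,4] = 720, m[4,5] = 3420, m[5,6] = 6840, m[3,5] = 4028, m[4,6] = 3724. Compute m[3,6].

m[3,6] = min over k∈[3,5] of m[3,k]+m[k+1,6]+p_{2}·p_k·p_{6}.
k=3: 0 + 3724 + 8·2·4 = 3788; k=4: 720 + 6840 + 8·45·4 = 9000; k=5: 4028 + 0 + 8·38·4 = 5244.
Minimum: 3788 at k=3.

3788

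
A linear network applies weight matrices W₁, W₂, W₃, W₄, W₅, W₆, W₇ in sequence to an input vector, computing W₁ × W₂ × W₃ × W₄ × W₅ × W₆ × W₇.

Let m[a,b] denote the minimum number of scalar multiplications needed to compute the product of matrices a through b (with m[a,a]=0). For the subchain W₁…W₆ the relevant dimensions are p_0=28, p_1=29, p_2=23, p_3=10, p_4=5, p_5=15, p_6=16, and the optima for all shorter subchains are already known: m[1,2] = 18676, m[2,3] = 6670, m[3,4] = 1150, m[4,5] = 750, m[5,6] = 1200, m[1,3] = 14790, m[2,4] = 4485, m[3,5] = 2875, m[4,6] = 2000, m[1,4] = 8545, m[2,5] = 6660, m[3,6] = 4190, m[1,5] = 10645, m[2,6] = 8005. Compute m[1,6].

11985

m[1,6] = min over k∈[1,5] of m[1,k]+m[k+1,6]+p_{0}·p_k·p_{6}.
k=1: 0 + 8005 + 28·29·16 = 20997; k=2: 18676 + 4190 + 28·23·16 = 33170; k=3: 14790 + 2000 + 28·10·16 = 21270; k=4: 8545 + 1200 + 28·5·16 = 11985; k=5: 10645 + 0 + 28·15·16 = 17365.
Minimum: 11985 at k=4.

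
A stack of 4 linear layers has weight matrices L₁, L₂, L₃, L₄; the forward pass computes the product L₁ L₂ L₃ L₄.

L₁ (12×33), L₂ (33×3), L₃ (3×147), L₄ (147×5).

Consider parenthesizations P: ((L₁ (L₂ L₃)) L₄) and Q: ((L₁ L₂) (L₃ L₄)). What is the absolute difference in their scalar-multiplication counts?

78012

Order P = ((L₁ (L₂ L₃)) L₄): (L₂ L₃): 33×3 by 3×147 → 33×147, cost 33·3·147 = 14553; (L₁ (L₂ L₃)): 12×33 by 33×147 → 12×147, cost 12·33·147 = 58212; cumulative 72765; ((L₁ (L₂ L₃)) L₄): 12×147 by 147×5 → 12×5, cost 12·147·5 = 8820; cumulative 81585. Total 81585.
Order Q = ((L₁ L₂) (L₃ L₄)): (L₁ L₂): 12×33 by 33×3 → 12×3, cost 12·33·3 = 1188; (L₃ L₄): 3×147 by 147×5 → 3×5, cost 3·147·5 = 2205; ((L₁ L₂) (L₃ L₄)): 12×3 by 3×5 → 12×5, cost 12·3·5 = 180; cumulative 3573. Total 3573.
Difference: |81585 − 3573| = 78012.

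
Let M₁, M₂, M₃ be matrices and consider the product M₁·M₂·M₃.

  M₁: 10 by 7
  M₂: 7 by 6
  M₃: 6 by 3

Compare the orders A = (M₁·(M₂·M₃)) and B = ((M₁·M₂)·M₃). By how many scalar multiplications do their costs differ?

Order A = (M₁·(M₂·M₃)): (M₂·M₃): 7×6 by 6×3 → 7×3, cost 7·6·3 = 126; (M₁·(M₂·M₃)): 10×7 by 7×3 → 10×3, cost 10·7·3 = 210; cumulative 336. Total 336.
Order B = ((M₁·M₂)·M₃): (M₁·M₂): 10×7 by 7×6 → 10×6, cost 10·7·6 = 420; ((M₁·M₂)·M₃): 10×6 by 6×3 → 10×3, cost 10·6·3 = 180; cumulative 600. Total 600.
Difference: |336 − 600| = 264.

264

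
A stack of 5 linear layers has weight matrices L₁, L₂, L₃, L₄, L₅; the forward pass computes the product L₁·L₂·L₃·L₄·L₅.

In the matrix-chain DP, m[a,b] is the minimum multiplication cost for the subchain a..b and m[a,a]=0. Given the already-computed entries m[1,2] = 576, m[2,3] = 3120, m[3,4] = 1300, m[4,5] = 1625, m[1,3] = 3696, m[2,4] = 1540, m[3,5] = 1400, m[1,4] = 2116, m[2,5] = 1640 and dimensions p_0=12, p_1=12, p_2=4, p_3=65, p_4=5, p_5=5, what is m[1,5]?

2216

m[1,5] = min over k∈[1,4] of m[1,k]+m[k+1,5]+p_{0}·p_k·p_{5}.
k=1: 0 + 1640 + 12·12·5 = 2360; k=2: 576 + 1400 + 12·4·5 = 2216; k=3: 3696 + 1625 + 12·65·5 = 9221; k=4: 2116 + 0 + 12·5·5 = 2416.
Minimum: 2216 at k=2.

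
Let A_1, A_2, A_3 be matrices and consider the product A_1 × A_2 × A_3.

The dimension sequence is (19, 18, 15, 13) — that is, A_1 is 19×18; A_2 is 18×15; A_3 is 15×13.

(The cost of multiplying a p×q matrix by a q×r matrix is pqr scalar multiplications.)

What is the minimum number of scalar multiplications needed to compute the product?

7956

Order (A_1 × (A_2 × A_3)): (A_2 × A_3): 18×15 by 15×13 → 18×13, cost 18·15·13 = 3510; (A_1 × (A_2 × A_3)): 19×18 by 18×13 → 19×13, cost 19·18·13 = 4446; cumulative 7956. Total 7956.
Order ((A_1 × A_2) × A_3): (A_1 × A_2): 19×18 by 18×15 → 19×15, cost 19·18·15 = 5130; ((A_1 × A_2) × A_3): 19×15 by 15×13 → 19×13, cost 19·15·13 = 3705; cumulative 8835. Total 8835.
Minimum: 7956.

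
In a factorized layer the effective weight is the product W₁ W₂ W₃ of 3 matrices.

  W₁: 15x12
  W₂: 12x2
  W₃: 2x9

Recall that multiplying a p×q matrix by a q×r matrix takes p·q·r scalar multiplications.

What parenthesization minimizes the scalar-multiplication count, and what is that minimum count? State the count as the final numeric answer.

(W₁ (W₂ W₃)): cost 1836.
((W₁ W₂) W₃): cost 630.
Optimal: ((W₁ W₂) W₃) with cost 630.

630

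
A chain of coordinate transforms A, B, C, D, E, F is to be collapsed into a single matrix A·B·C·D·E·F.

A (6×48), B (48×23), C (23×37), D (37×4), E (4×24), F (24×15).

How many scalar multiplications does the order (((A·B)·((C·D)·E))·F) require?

17708

(A·B): 6×48 by 48×23 → 6×23, cost 6·48·23 = 6624
(C·D): 23×37 by 37×4 → 23×4, cost 23·37·4 = 3404
((C·D)·E): 23×4 by 4×24 → 23×24, cost 23·4·24 = 2208; cumulative 5612
((A·B)·((C·D)·E)): 6×23 by 23×24 → 6×24, cost 6·23·24 = 3312; cumulative 15548
(((A·B)·((C·D)·E))·F): 6×24 by 24×15 → 6×15, cost 6·24·15 = 2160; cumulative 17708
Total: 17708 scalar multiplications.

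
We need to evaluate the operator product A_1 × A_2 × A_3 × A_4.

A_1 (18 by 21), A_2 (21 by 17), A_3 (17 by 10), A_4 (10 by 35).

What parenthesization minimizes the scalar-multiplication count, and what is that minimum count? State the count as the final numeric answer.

13650

Adjacent pairs: A_1A_2 = 18·21·17 = 6426; A_2A_3 = 21·17·10 = 3570; A_3A_4 = 17·10·35 = 5950.
Length 3: A_1..A_3: k=1: 0+3570+18·21·10=7350; k=2: 6426+0+18·17·10=9486 → min 7350 | A_2..A_4: k=2: 0+5950+21·17·35=18445; k=3: 3570+0+21·10·35=10920 → min 10920.
Length 4: A_1..A_4: k=1: 0+10920+18·21·35=24150; k=2: 6426+5950+18·17·35=23086; k=3: 7350+0+18·10·35=13650 → min 13650.
Optimal parenthesization: ((A_1 × (A_2 × A_3)) × A_4) with cost 13650.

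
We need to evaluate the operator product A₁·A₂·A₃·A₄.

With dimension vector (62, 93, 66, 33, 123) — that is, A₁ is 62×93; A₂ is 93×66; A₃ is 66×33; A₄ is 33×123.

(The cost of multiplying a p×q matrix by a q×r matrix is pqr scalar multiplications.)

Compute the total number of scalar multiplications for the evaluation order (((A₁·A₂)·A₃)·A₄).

(A₁·A₂): 62×93 by 93×66 → 62×66, cost 62·93·66 = 380556
((A₁·A₂)·A₃): 62×66 by 66×33 → 62×33, cost 62·66·33 = 135036; cumulative 515592
(((A₁·A₂)·A₃)·A₄): 62×33 by 33×123 → 62×123, cost 62·33·123 = 251658; cumulative 767250
Total: 767250 scalar multiplications.

767250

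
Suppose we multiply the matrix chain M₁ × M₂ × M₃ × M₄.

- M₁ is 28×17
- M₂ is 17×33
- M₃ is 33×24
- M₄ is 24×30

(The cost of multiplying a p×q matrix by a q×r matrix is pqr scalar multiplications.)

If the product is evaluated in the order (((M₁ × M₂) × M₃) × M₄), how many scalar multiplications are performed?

(M₁ × M₂): 28×17 by 17×33 → 28×33, cost 28·17·33 = 15708
((M₁ × M₂) × M₃): 28×33 by 33×24 → 28×24, cost 28·33·24 = 22176; cumulative 37884
(((M₁ × M₂) × M₃) × M₄): 28×24 by 24×30 → 28×30, cost 28·24·30 = 20160; cumulative 58044
Total: 58044 scalar multiplications.

58044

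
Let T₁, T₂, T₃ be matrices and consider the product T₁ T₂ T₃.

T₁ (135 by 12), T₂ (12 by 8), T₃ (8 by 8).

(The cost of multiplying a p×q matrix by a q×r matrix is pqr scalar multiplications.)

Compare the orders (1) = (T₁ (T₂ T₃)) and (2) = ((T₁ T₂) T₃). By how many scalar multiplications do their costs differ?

7872

Order (1) = (T₁ (T₂ T₃)): (T₂ T₃): 12×8 by 8×8 → 12×8, cost 12·8·8 = 768; (T₁ (T₂ T₃)): 135×12 by 12×8 → 135×8, cost 135·12·8 = 12960; cumulative 13728. Total 13728.
Order (2) = ((T₁ T₂) T₃): (T₁ T₂): 135×12 by 12×8 → 135×8, cost 135·12·8 = 12960; ((T₁ T₂) T₃): 135×8 by 8×8 → 135×8, cost 135·8·8 = 8640; cumulative 21600. Total 21600.
Difference: |13728 − 21600| = 7872.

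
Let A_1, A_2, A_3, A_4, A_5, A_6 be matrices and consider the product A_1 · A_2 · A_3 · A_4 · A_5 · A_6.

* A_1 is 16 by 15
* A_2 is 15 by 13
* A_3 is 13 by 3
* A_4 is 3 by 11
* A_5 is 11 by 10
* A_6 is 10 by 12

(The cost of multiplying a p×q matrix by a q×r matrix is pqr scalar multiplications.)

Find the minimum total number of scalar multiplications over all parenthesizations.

2571

Adjacent pairs: A_1A_2 = 16·15·13 = 3120; A_2A_3 = 15·13·3 = 585; A_3A_4 = 13·3·11 = 429; A_4A_5 = 3·11·10 = 330; A_5A_6 = 11·10·12 = 1320.
Length 3: A_1..A_3: k=1: 0+585+16·15·3=1305; k=2: 3120+0+16·13·3=3744 → min 1305 | A_2..A_4: k=2: 0+429+15·13·11=2574; k=3: 585+0+15·3·11=1080 → min 1080 | A_3..A_5: k=3: 0+330+13·3·10=720; k=4: 429+0+13·11·10=1859 → min 720 | A_4..A_6: k=4: 0+1320+3·11·12=1716; k=5: 330+0+3·10·12=690 → min 690.
Length 4: A_1..A_4: k=1: 0+1080+16·15·11=3720; k=2: 3120+429+16·13·11=5837; k=3: 1305+0+16·3·11=1833 → min 1833 | A_2..A_5: k=2: 0+720+15·13·10=2670; k=3: 585+330+15·3·10=1365; k=4: 1080+0+15·11·10=2730 → min 1365 | A_3..A_6: k=3: 0+690+13·3·12=1158; k=4: 429+1320+13·11·12=3465; k=5: 720+0+13·10·12=2280 → min 1158.
Length 5: A_1..A_5: k=1: 0+1365+16·15·10=3765; k=2: 3120+720+16·13·10=5920; k=3: 1305+330+16·3·10=2115; k=4: 1833+0+16·11·10=3593 → min 2115 | A_2..A_6: k=2: 0+1158+15·13·12=3498; k=3: 585+690+15·3·12=1815; k=4: 1080+1320+15·11·12=4380; k=5: 1365+0+15·10·12=3165 → min 1815.
Length 6: A_1..A_6: k=1: 0+1815+16·15·12=4695; k=2: 3120+1158+16·13·12=6774; k=3: 1305+690+16·3·12=2571; k=4: 1833+1320+16·11·12=5265; k=5: 2115+0+16·10·12=4035 → min 2571.
Optimal order: ((A_1 · (A_2 · A_3)) · ((A_4 · A_5) · A_6)) with cost 2571.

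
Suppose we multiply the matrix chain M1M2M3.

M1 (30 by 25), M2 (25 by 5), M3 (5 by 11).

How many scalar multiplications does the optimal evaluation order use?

5400

Order (M1(M2M3)): (M2M3): 25×5 by 5×11 → 25×11, cost 25·5·11 = 1375; (M1(M2M3)): 30×25 by 25×11 → 30×11, cost 30·25·11 = 8250; cumulative 9625. Total 9625.
Order ((M1M2)M3): (M1M2): 30×25 by 25×5 → 30×5, cost 30·25·5 = 3750; ((M1M2)M3): 30×5 by 5×11 → 30×11, cost 30·5·11 = 1650; cumulative 5400. Total 5400.
Minimum: 5400.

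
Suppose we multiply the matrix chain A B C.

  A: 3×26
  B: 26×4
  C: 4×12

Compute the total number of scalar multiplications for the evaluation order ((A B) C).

(A B): 3×26 by 26×4 → 3×4, cost 3·26·4 = 312
((A B) C): 3×4 by 4×12 → 3×12, cost 3·4·12 = 144; cumulative 456
Total: 456 scalar multiplications.

456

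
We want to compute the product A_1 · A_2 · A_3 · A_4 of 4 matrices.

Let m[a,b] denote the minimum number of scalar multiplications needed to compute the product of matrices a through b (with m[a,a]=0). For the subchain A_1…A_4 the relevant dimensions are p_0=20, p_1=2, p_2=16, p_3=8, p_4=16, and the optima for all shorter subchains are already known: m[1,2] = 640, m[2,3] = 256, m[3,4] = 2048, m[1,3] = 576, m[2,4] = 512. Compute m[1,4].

m[1,4] = min over k∈[1,3] of m[1,k]+m[k+1,4]+p_{0}·p_k·p_{4}.
k=1: 0 + 512 + 20·2·16 = 1152; k=2: 640 + 2048 + 20·16·16 = 7808; k=3: 576 + 0 + 20·8·16 = 3136.
Minimum: 1152 at k=1.

1152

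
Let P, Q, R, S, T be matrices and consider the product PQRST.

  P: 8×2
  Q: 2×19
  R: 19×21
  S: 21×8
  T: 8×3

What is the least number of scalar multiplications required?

Adjacent pairs: PQ = 8·2·19 = 304; QR = 2·19·21 = 798; RS = 19·21·8 = 3192; ST = 21·8·3 = 504.
Length 3: P..R: k=1: 0+798+8·2·21=1134; k=2: 304+0+8·19·21=3496 → min 1134 | Q..S: k=2: 0+3192+2·19·8=3496; k=3: 798+0+2·21·8=1134 → min 1134 | R..T: k=3: 0+504+19·21·3=1701; k=4: 3192+0+19·8·3=3648 → min 1701.
Length 4: P..S: k=1: 0+1134+8·2·8=1262; k=2: 304+3192+8·19·8=4712; k=3: 1134+0+8·21·8=2478 → min 1262 | Q..T: k=2: 0+1701+2·19·3=1815; k=3: 798+504+2·21·3=1428; k=4: 1134+0+2·8·3=1182 → min 1182.
Length 5: P..T: k=1: 0+1182+8·2·3=1230; k=2: 304+1701+8·19·3=2461; k=3: 1134+504+8·21·3=2142; k=4: 1262+0+8·8·3=1454 → min 1230.
Optimal order: (P(((QR)S)T)) with cost 1230.

1230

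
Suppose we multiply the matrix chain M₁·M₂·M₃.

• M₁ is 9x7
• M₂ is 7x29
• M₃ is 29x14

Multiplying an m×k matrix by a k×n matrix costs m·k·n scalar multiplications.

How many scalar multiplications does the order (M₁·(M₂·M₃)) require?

3724

(M₂·M₃): 7×29 by 29×14 → 7×14, cost 7·29·14 = 2842
(M₁·(M₂·M₃)): 9×7 by 7×14 → 9×14, cost 9·7·14 = 882; cumulative 3724
Total: 3724 scalar multiplications.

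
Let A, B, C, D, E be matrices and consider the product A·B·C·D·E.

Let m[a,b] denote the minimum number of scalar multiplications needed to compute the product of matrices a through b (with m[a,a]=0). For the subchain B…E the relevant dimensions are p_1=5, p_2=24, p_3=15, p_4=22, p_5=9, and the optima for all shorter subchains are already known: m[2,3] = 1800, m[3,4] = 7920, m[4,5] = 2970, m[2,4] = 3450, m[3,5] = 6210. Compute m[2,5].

4440

m[2,5] = min over k∈[2,4] of m[2,k]+m[k+1,5]+p_{1}·p_k·p_{5}.
k=2: 0 + 6210 + 5·24·9 = 7290; k=3: 1800 + 2970 + 5·15·9 = 5445; k=4: 3450 + 0 + 5·22·9 = 4440.
Minimum: 4440 at k=4.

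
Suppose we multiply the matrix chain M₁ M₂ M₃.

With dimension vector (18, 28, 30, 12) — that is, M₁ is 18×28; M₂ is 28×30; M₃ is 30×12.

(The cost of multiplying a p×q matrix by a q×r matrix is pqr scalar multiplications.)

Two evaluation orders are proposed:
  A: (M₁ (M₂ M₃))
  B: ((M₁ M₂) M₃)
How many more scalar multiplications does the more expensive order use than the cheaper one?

Order A = (M₁ (M₂ M₃)): (M₂ M₃): 28×30 by 30×12 → 28×12, cost 28·30·12 = 10080; (M₁ (M₂ M₃)): 18×28 by 28×12 → 18×12, cost 18·28·12 = 6048; cumulative 16128. Total 16128.
Order B = ((M₁ M₂) M₃): (M₁ M₂): 18×28 by 28×30 → 18×30, cost 18·28·30 = 15120; ((M₁ M₂) M₃): 18×30 by 30×12 → 18×12, cost 18·30·12 = 6480; cumulative 21600. Total 21600.
Difference: |16128 − 21600| = 5472.

5472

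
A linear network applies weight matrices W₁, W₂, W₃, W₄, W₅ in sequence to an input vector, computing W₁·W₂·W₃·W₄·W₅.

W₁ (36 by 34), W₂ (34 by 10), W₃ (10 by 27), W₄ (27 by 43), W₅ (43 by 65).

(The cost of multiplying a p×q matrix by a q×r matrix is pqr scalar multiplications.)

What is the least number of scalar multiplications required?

75200

Adjacent pairs: W₁W₂ = 36·34·10 = 12240; W₂W₃ = 34·10·27 = 9180; W₃W₄ = 10·27·43 = 11610; W₄W₅ = 27·43·65 = 75465.
Length 3: W₁..W₃: k=1: 0+9180+36·34·27=42228; k=2: 12240+0+36·10·27=21960 → min 21960 | W₂..W₄: k=2: 0+11610+34·10·43=26230; k=3: 9180+0+34·27·43=48654 → min 26230 | W₃..W₅: k=3: 0+75465+10·27·65=93015; k=4: 11610+0+10·43·65=39560 → min 39560.
Length 4: W₁..W₄: k=1: 0+26230+36·34·43=78862; k=2: 12240+11610+36·10·43=39330; k=3: 21960+0+36·27·43=63756 → min 39330 | W₂..W₅: k=2: 0+39560+34·10·65=61660; k=3: 9180+75465+34·27·65=144315; k=4: 26230+0+34·43·65=121260 → min 61660.
Length 5: W₁..W₅: k=1: 0+61660+36·34·65=141220; k=2: 12240+39560+36·10·65=75200; k=3: 21960+75465+36·27·65=160605; k=4: 39330+0+36·43·65=139950 → min 75200.
Optimal order: ((W₁·W₂)·((W₃·W₄)·W₅)) with cost 75200.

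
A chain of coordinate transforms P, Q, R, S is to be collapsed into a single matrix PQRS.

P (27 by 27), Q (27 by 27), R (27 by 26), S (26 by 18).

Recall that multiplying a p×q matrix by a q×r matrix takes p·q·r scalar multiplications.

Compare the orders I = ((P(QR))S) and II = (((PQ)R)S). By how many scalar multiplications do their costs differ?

Order I = ((P(QR))S): (QR): 27×27 by 27×26 → 27×26, cost 27·27·26 = 18954; (P(QR)): 27×27 by 27×26 → 27×26, cost 27·27·26 = 18954; cumulative 37908; ((P(QR))S): 27×26 by 26×18 → 27×18, cost 27·26·18 = 12636; cumulative 50544. Total 50544.
Order II = (((PQ)R)S): (PQ): 27×27 by 27×27 → 27×27, cost 27·27·27 = 19683; ((PQ)R): 27×27 by 27×26 → 27×26, cost 27·27·26 = 18954; cumulative 38637; (((PQ)R)S): 27×26 by 26×18 → 27×18, cost 27·26·18 = 12636; cumulative 51273. Total 51273.
Difference: |50544 − 51273| = 729.

729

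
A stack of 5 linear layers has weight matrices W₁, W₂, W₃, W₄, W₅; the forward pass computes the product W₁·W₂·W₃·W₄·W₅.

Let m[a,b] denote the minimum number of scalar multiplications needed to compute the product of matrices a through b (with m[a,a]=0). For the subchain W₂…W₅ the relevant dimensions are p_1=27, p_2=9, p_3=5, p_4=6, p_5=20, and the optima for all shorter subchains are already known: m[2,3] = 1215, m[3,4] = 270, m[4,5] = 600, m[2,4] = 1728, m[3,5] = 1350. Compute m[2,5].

4515

m[2,5] = min over k∈[2,4] of m[2,k]+m[k+1,5]+p_{1}·p_k·p_{5}.
k=2: 0 + 1350 + 27·9·20 = 6210; k=3: 1215 + 600 + 27·5·20 = 4515; k=4: 1728 + 0 + 27·6·20 = 4968.
Minimum: 4515 at k=3.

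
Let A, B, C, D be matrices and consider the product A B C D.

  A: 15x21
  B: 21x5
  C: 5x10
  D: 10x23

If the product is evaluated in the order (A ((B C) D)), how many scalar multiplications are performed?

(B C): 21×5 by 5×10 → 21×10, cost 21·5·10 = 1050
((B C) D): 21×10 by 10×23 → 21×23, cost 21·10·23 = 4830; cumulative 5880
(A ((B C) D)): 15×21 by 21×23 → 15×23, cost 15·21·23 = 7245; cumulative 13125
Total: 13125 scalar multiplications.

13125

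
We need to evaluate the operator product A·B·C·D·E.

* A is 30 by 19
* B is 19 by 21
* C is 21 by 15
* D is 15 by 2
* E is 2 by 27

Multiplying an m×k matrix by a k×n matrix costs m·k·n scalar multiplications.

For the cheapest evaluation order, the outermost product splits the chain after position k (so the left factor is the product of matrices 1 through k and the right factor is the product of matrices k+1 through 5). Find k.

Adjacent pairs: AB = 30·19·21 = 11970; BC = 19·21·15 = 5985; CD = 21·15·2 = 630; DE = 15·2·27 = 810.
Length 3: A..C: k=1: 0+5985+30·19·15=14535; k=2: 11970+0+30·21·15=21420 → min 14535 | B..D: k=2: 0+630+19·21·2=1428; k=3: 5985+0+19·15·2=6555 → min 1428 | C..E: k=3: 0+810+21·15·27=9315; k=4: 630+0+21·2·27=1764 → min 1764.
Length 4: A..D: k=1: 0+1428+30·19·2=2568; k=2: 11970+630+30·21·2=13860; k=3: 14535+0+30·15·2=15435 → min 2568 | B..E: k=2: 0+1764+19·21·27=12537; k=3: 5985+810+19·15·27=14490; k=4: 1428+0+19·2·27=2454 → min 2454.
Top-level splits: k=1: (A..A)·(B..E) → 0+2454+30·19·27 = 17844; k=2: (A..B)·(C..E) → 11970+1764+30·21·27 = 30744; k=3: (A..C)·(D..E) → 14535+810+30·15·27 = 27495; k=4: (A..D)·(E..E) → 2568+0+30·2·27 = 4188.
Best split is after D, i.e. k = 4.

4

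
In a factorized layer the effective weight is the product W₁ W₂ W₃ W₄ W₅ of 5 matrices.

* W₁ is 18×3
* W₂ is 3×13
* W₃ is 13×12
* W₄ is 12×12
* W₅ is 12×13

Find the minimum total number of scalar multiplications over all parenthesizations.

Adjacent pairs: W₁W₂ = 18·3·13 = 702; W₂W₃ = 3·13·12 = 468; W₃W₄ = 13·12·12 = 1872; W₄W₅ = 12·12·13 = 1872.
Length 3: W₁..W₃: k=1: 0+468+18·3·12=1116; k=2: 702+0+18·13·12=3510 → min 1116 | W₂..W₄: k=2: 0+1872+3·13·12=2340; k=3: 468+0+3·12·12=900 → min 900 | W₃..W₅: k=3: 0+1872+13·12·13=3900; k=4: 1872+0+13·12·13=3900 → min 3900.
Length 4: W₁..W₄: k=1: 0+900+18·3·12=1548; k=2: 702+1872+18·13·12=5382; k=3: 1116+0+18·12·12=3708 → min 1548 | W₂..W₅: k=2: 0+3900+3·13·13=4407; k=3: 468+1872+3·12·13=2808; k=4: 900+0+3·12·13=1368 → min 1368.
Length 5: W₁..W₅: k=1: 0+1368+18·3·13=2070; k=2: 702+3900+18·13·13=7644; k=3: 1116+1872+18·12·13=5796; k=4: 1548+0+18·12·13=4356 → min 2070.
Optimal order: (W₁ (((W₂ W₃) W₄) W₅)) with cost 2070.

2070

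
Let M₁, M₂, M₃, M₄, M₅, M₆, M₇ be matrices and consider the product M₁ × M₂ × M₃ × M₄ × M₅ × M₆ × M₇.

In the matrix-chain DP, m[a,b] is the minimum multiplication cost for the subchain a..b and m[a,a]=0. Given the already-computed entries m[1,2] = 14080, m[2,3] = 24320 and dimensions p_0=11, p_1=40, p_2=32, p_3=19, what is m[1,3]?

20768

m[1,3] = min over k∈[1,2] of m[1,k]+m[k+1,3]+p_{0}·p_k·p_{3}.
k=1: 0 + 24320 + 11·40·19 = 32680; k=2: 14080 + 0 + 11·32·19 = 20768.
Minimum: 20768 at k=2.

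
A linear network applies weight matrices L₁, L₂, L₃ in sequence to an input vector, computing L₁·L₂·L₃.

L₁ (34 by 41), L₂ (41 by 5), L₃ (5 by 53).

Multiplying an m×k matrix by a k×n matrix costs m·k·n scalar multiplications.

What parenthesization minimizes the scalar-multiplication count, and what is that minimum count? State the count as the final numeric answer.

15980

(L₁·(L₂·L₃)): cost 84747.
((L₁·L₂)·L₃): cost 15980.
Optimal: ((L₁·L₂)·L₃) with cost 15980.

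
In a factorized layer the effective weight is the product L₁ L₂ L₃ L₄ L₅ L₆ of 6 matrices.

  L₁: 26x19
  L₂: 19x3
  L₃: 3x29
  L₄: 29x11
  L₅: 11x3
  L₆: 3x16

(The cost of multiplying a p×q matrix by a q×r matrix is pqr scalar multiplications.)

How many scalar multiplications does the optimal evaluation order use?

3930

Adjacent pairs: L₁L₂ = 26·19·3 = 1482; L₂L₃ = 19·3·29 = 1653; L₃L₄ = 3·29·11 = 957; L₄L₅ = 29·11·3 = 957; L₅L₆ = 11·3·16 = 528.
Length 3: L₁..L₃: k=1: 0+1653+26·19·29=15979; k=2: 1482+0+26·3·29=3744 → min 3744 | L₂..L₄: k=2: 0+957+19·3·11=1584; k=3: 1653+0+19·29·11=7714 → min 1584 | L₃..L₅: k=3: 0+957+3·29·3=1218; k=4: 957+0+3·11·3=1056 → min 1056 | L₄..L₆: k=4: 0+528+29·11·16=5632; k=5: 957+0+29·3·16=2349 → min 2349.
Length 4: L₁..L₄: k=1: 0+1584+26·19·11=7018; k=2: 1482+957+26·3·11=3297; k=3: 3744+0+26·29·11=12038 → min 3297 | L₂..L₅: k=2: 0+1056+19·3·3=1227; k=3: 1653+957+19·29·3=4263; k=4: 1584+0+19·11·3=2211 → min 1227 | L₃..L₆: k=3: 0+2349+3·29·16=3741; k=4: 957+528+3·11·16=2013; k=5: 1056+0+3·3·16=1200 → min 1200.
Length 5: L₁..L₅: k=1: 0+1227+26·19·3=2709; k=2: 1482+1056+26·3·3=2772; k=3: 3744+957+26·29·3=6963; k=4: 3297+0+26·11·3=4155 → min 2709 | L₂..L₆: k=2: 0+1200+19·3·16=2112; k=3: 1653+2349+19·29·16=12818; k=4: 1584+528+19·11·16=5456; k=5: 1227+0+19·3·16=2139 → min 2112.
Length 6: L₁..L₆: k=1: 0+2112+26·19·16=10016; k=2: 1482+1200+26·3·16=3930; k=3: 3744+2349+26·29·16=18157; k=4: 3297+528+26·11·16=8401; k=5: 2709+0+26·3·16=3957 → min 3930.
Optimal order: ((L₁ L₂) (((L₃ L₄) L₅) L₆)) with cost 3930.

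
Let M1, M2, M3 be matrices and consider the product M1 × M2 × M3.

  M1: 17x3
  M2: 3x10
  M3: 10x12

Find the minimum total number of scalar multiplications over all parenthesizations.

Order (M1 × (M2 × M3)): (M2 × M3): 3×10 by 10×12 → 3×12, cost 3·10·12 = 360; (M1 × (M2 × M3)): 17×3 by 3×12 → 17×12, cost 17·3·12 = 612; cumulative 972. Total 972.
Order ((M1 × M2) × M3): (M1 × M2): 17×3 by 3×10 → 17×10, cost 17·3·10 = 510; ((M1 × M2) × M3): 17×10 by 10×12 → 17×12, cost 17·10·12 = 2040; cumulative 2550. Total 2550.
Minimum: 972.

972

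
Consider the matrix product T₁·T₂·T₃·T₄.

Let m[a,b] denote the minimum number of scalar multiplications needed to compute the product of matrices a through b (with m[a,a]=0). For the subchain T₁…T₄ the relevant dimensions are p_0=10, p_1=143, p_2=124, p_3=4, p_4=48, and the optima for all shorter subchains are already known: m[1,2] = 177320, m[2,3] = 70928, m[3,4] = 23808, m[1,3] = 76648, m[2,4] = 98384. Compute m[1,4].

78568

m[1,4] = min over k∈[1,3] of m[1,k]+m[k+1,4]+p_{0}·p_k·p_{4}.
k=1: 0 + 98384 + 10·143·48 = 167024; k=2: 177320 + 23808 + 10·124·48 = 260648; k=3: 76648 + 0 + 10·4·48 = 78568.
Minimum: 78568 at k=3.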